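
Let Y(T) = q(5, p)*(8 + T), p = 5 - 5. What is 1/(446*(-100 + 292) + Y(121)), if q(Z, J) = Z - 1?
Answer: 1/86148 ≈ 1.1608e-5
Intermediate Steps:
p = 0
q(Z, J) = -1 + Z
Y(T) = 32 + 4*T (Y(T) = (-1 + 5)*(8 + T) = 4*(8 + T) = 32 + 4*T)
1/(446*(-100 + 292) + Y(121)) = 1/(446*(-100 + 292) + (32 + 4*121)) = 1/(446*192 + (32 + 484)) = 1/(85632 + 516) = 1/86148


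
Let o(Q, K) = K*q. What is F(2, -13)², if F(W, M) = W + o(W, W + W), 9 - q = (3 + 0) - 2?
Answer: 1156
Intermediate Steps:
q = 8 (q = 9 - ((3 + 0) - 2) = 9 - (3 - 2) = 9 - 1*1 = 9 - 1 = 8)
o(Q, K) = 8*K (o(Q, K) = K*8 = 8*K)
F(W, M) = 17*W (F(W, M) = W + 8*(W + W) = W + 8*(2*W) = W + 16*W = 17*W)
F(2, -13)² = (17*2)² = 34² = 1156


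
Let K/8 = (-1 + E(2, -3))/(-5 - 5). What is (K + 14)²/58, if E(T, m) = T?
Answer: 2178/725 ≈ 3.0041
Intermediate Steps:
K = -⅘ (K = 8*((-1 + 2)/(-5 - 5)) = 8*(1/(-10)) = 8*(1*(-⅒)) = 8*(-⅒) = -⅘ ≈ -0.80000)
(K + 14)²/58 = (-⅘ + 14)²/58 = (66/5)²*(1/58) = (4356/25)*(1/58) = 2178/725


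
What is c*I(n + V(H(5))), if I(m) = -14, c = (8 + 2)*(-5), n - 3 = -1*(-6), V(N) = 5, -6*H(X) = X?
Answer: 700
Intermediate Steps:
H(X) = -X/6
n = 9 (n = 3 - 1*(-6) = 3 + 6 = 9)
c = -50 (c = 10*(-5) = -50)
c*I(n + V(H(5))) = -50*(-14) = 700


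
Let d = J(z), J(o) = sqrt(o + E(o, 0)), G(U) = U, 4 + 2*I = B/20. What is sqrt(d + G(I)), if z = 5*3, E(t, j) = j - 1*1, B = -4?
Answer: sqrt(-210 + 100*sqrt(14))/10 ≈ 1.2813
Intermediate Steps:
E(t, j) = -1 + j (E(t, j) = j - 1 = -1 + j)
z = 15
I = -21/10 (I = -2 + (-4/20)/2 = -2 + (-4*1/20)/2 = -2 + (1/2)*(-1/5) = -2 - 1/10 = -21/10 ≈ -2.1000)
J(o) = sqrt(-1 + o) (J(o) = sqrt(o + (-1 + 0)) = sqrt(o - 1) = sqrt(-1 + o))
d = sqrt(14) (d = sqrt(-1 + 15) = sqrt(14) ≈ 3.7417)
sqrt(d + G(I)) = sqrt(sqrt(14) - 21/10) = sqrt(-21/10 + sqrt(14))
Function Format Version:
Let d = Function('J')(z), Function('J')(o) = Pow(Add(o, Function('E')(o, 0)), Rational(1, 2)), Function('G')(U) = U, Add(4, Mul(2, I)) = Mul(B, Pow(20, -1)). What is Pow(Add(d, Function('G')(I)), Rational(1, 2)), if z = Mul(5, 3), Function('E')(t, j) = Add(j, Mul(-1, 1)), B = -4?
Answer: Mul(Rational(1, 10), Pow(Add(-210, Mul(100, Pow(14, Rational(1, 2)))), Rational(1, 2))) ≈ 1.2813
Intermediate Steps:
Function('E')(t, j) = Add(-1, j) (Function('E')(t, j) = Add(j, -1) = Add(-1, j))
z = 15
I = Rational(-21, 10) (I = Add(-2, Mul(Rational(1, 2), Mul(-4, Pow(20, -1)))) = Add(-2, Mul(Rational(1, 2), Mul(-4, Rational(1, 20)))) = Add(-2, Mul(Rational(1, 2), Rational(-1, 5))) = Add(-2, Rational(-1, 10)) = Rational(-21, 10) ≈ -2.1000)
Function('J')(o) = Pow(Add(-1, o), Rational(1, 2)) (Function('J')(o) = Pow(Add(o, Add(-1, 0)), Rational(1, 2)) = Pow(Add(o, -1), Rational(1, 2)) = Pow(Add(-1, o), Rational(1, 2)))
d = Pow(14, Rational(1, 2)) (d = Pow(Add(-1, 15), Rational(1, 2)) = Pow(14, Rational(1, 2)) ≈ 3.7417)
Pow(Add(d, Function('G')(I)), Rational(1, 2)) = Pow(Add(Pow(14, Rational(1, 2)), Rational(-21, 10)), Rational(1, 2)) = Pow(Add(Rational(-21, 10), Pow(14, Rational(1, 2))), Rational(1, 2))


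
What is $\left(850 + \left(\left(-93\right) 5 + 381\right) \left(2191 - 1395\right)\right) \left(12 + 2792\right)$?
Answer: $-185103256$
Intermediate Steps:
$\left(850 + \left(\left(-93\right) 5 + 381\right) \left(2191 - 1395\right)\right) \left(12 + 2792\right) = \left(850 + \left(-465 + 381\right) 796\right) 2804 = \left(850 - 66864\right) 2804 = \left(-66014\right) 2804 = -185103256$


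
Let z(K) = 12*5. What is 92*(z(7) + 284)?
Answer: 31648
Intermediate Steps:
z(K) = 60
92*(z(7) + 284) = 92*(60 + 284) = 92*344 = 31648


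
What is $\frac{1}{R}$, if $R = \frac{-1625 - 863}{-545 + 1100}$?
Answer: $- \frac{555}{2488} \approx -0.22307$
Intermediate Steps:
$R = - \frac{2488}{555} \approx -4.4829$
$\frac{1}{R} = \frac{1}{- \frac{2488}{555}} = - \frac{555}{2488}$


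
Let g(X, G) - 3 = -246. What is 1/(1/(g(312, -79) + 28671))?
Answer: 28428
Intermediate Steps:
g(X, G) = -243 (g(X, G) = 3 - 246 = -243)
1/(1/(g(312, -79) + 28671)) = 1/(1/(-243 + 28671)) = 1/(1/28428) = 28428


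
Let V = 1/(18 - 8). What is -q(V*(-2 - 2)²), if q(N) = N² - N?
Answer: -24/25 ≈ -0.96000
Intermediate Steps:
V = ⅒ (V = 1/10 = ⅒ ≈ 0.10000)
-q(V*(-2 - 2)²) = -(-2 - 2)²/10*(-1 + (-2 - 2)²/10) = -(⅒)*(-4)²*(-1 + (⅒)*(-4)²) = -(⅒)*16*(-1 + (⅒)*16) = -8*(-1 + 8/5)/5 = -8*3/(5*5) = -1*24/25 = -24/25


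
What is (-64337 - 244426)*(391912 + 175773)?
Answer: -175280123655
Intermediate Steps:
(-64337 - 244426)*(391912 + 175773) = -308763*567685 = -175280123655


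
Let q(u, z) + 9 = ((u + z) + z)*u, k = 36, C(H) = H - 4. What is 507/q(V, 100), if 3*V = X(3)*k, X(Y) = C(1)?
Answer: -169/1971 ≈ -0.085743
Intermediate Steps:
C(H) = -4 + H
X(Y) = -3 (X(Y) = -4 + 1 = -3)
V = -36 (V = (-3*36)/3 = (⅓)*(-108) = -36)
q(u, z) = -9 + u*(u + 2*z) (q(u, z) = -9 + ((u + z) + z)*u = -9 + (u + 2*z)*u = -9 + u*(u + 2*z))
507/q(V, 100) = 507/(-9 + (-36)² + 2*(-36)*100) = 507/(-9 + 1296 - 7200) = 507/(-5913) = 507*(-1/5913) = -169/1971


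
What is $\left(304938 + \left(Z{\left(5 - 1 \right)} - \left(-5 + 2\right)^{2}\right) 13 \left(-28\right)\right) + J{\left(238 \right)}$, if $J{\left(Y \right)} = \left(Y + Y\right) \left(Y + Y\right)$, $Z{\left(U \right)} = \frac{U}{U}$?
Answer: $534426$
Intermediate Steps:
$Z{\left(U \right)} = 1$
$J{\left(Y \right)} = 4 Y^{2}$ ($J{\left(Y \right)} = 2 Y 2 Y = 4 Y^{2}$)
$\left(304938 + \left(Z{\left(5 - 1 \right)} - \left(-5 + 2\right)^{2}\right) 13 \left(-28\right)\right) + J{\left(238 \right)} = \left(304938 + \left(1 - \left(-5 + 2\right)^{2}\right) 13 \left(-28\right)\right) + 4 \cdot 238^{2} = \left(304938 + \left(1 - \left(-3\right)^{2}\right) 13 \left(-28\right)\right) + 4 \cdot 56644 = \left(304938 + \left(1 - 9\right) 13 \left(-28\right)\right) + 226576 = \left(304938 + \left(-8\right) 13 \left(-28\right)\right) + 226576 = \left(304938 - -2912\right) + 226576 = \left(304938 + 2912\right) + 226576 = 307850 + 226576 = 534426$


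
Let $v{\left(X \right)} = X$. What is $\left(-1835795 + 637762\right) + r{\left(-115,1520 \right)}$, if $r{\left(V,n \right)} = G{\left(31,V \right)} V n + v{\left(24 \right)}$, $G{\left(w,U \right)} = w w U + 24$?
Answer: $19312628791$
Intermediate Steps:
$G{\left(w,U \right)} = 24 + U w^{2}$ ($G{\left(w,U \right)} = w^{2} U + 24 = U w^{2} + 24 = 24 + U w^{2}$)
$r{\left(V,n \right)} = 24 + V n \left(24 + 961 V\right)$ ($r{\left(V,n \right)} = \left(24 + V 31^{2}\right) V n + 24 = \left(24 + V 961\right) V n + 24 = \left(24 + 961 V\right) V n + 24 = V \left(24 + 961 V\right) n + 24 = V n \left(24 + 961 V\right) + 24 = 24 + V n \left(24 + 961 V\right)$)
$\left(-1835795 + 637762\right) + r{\left(-115,1520 \right)} = \left(-1835795 + 637762\right) - \left(-24 + 174800 \left(24 + 961 \left(-115\right)\right)\right) = -1198033 - \left(-24 + 174800 \left(24 - 110515\right)\right) = -1198033 - \left(-24 + 174800 \left(-110491\right)\right) = -1198033 + \left(24 + 19313826800\right) = -1198033 + 19313826824 = 19312628791$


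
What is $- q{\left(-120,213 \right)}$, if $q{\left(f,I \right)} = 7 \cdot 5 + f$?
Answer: $85$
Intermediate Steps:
$q{\left(f,I \right)} = 35 + f$
$- q{\left(-120,213 \right)} = - (35 - 120) = \left(-1\right) \left(-85\right) = 85$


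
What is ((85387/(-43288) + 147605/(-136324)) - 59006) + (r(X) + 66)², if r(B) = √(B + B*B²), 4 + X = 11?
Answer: -80113206666057/1475298328 + 660*√14 ≈ -51834.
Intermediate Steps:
X = 7 (X = -4 + 11 = 7)
r(B) = √(B + B³)
((85387/(-43288) + 147605/(-136324)) - 59006) + (r(X) + 66)² = ((85387/(-43288) + 147605/(-136324)) - 59006) + (√(7 + 7³) + 66)² = ((85387*(-1/43288) + 147605*(-1/136324)) - 59006) + (√(7 + 343) + 66)² = ((-85387/43288 - 147605/136324) - 59006) + (√350 + 66)² = (-4507455657/1475298328 - 59006) + (5*√14 + 66)² = -87055960597625/1475298328 + (66 + 5*√14)²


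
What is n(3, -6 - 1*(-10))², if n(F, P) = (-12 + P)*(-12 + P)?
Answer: 4096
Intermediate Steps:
n(F, P) = (-12 + P)²
n(3, -6 - 1*(-10))² = ((-12 + (-6 - 1*(-10)))²)² = ((-12 + (-6 + 10))²)² = ((-12 + 4)²)² = ((-8)²)² = 64² = 4096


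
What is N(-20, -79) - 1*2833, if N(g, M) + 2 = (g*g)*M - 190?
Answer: -34625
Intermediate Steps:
N(g, M) = -192 + M*g² (N(g, M) = -2 + ((g*g)*M - 190) = -2 + (g²*M - 190) = -2 + (M*g² - 190) = -2 + (-190 + M*g²) = -192 + M*g²)
N(-20, -79) - 1*2833 = (-192 - 79*(-20)²) - 1*2833 = (-192 - 79*400) - 2833 = (-192 - 31600) - 2833 = -31792 - 2833 = -34625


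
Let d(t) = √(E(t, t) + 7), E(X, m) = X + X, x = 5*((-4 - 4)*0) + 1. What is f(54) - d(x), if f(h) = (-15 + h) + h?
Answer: 90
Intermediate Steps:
f(h) = -15 + 2*h
x = 1 (x = 5*(-8*0) + 1 = 5*0 + 1 = 0 + 1 = 1)
E(X, m) = 2*X
d(t) = √(7 + 2*t) (d(t) = √(2*t + 7) = √(7 + 2*t))
f(54) - d(x) = (-15 + 2*54) - √(7 + 2*1) = (-15 + 108) - √(7 + 2) = 93 - √9 = 93 - 1*3 = 93 - 3 = 90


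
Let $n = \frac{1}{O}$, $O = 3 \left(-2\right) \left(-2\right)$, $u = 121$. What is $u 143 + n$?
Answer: $\frac{207637}{12} \approx 17303.0$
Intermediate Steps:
$O = 12$ ($O = \left(-6\right) \left(-2\right) = 12$)
$n = \frac{1}{12} \approx 0.083333$
$u 143 + n = 121 \cdot 143 + \frac{1}{12} = 17303 + \frac{1}{12} = \frac{207637}{12}$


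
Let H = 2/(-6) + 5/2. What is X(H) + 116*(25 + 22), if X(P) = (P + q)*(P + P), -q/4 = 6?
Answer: 96433/18 ≈ 5357.4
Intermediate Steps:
q = -24 (q = -4*6 = -24)
H = 13/6 (H = 2*(-⅙) + 5*(½) = -⅓ + 5/2 = 13/6 ≈ 2.1667)
X(P) = 2*P*(-24 + P) (X(P) = (P - 24)*(P + P) = (-24 + P)*(2*P) = 2*P*(-24 + P))
X(H) + 116*(25 + 22) = 2*(13/6)*(-24 + 13/6) + 116*(25 + 22) = 2*(13/6)*(-131/6) + 116*47 = -1703/18 + 5452 = 96433/18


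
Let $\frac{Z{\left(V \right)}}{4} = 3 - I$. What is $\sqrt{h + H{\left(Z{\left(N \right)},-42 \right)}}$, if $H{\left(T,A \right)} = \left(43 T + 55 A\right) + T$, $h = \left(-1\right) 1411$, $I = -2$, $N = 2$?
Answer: $i \sqrt{2841} \approx 53.301 i$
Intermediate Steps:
$h = -1411$
$Z{\left(V \right)} = 20$ ($Z{\left(V \right)} = 4 \left(3 - -2\right) = 4 \left(3 + 2\right) = 4 \cdot 5 = 20$)
$H{\left(T,A \right)} = 44 T + 55 A$
$\sqrt{h + H{\left(Z{\left(N \right)},-42 \right)}} = \sqrt{-1411 + \left(44 \cdot 20 + 55 \left(-42\right)\right)} = \sqrt{-1411 + \left(880 - 2310\right)} = \sqrt{-1411 - 1430} = \sqrt{-2841} = i \sqrt{2841}$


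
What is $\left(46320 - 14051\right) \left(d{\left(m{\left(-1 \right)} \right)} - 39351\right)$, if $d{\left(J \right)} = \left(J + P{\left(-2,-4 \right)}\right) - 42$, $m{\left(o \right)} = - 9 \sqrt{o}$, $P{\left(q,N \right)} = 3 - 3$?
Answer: $-1271172717 - 290421 i \approx -1.2712 \cdot 10^{9} - 2.9042 \cdot 10^{5} i$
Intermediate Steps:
$P{\left(q,N \right)} = 0$ ($P{\left(q,N \right)} = 3 - 3 = 0$)
$d{\left(J \right)} = -42 + J$ ($d{\left(J \right)} = \left(J + 0\right) - 42 = J - 42 = -42 + J$)
$\left(46320 - 14051\right) \left(d{\left(m{\left(-1 \right)} \right)} - 39351\right) = \left(46320 - 14051\right) \left(\left(-42 - 9 \sqrt{-1}\right) - 39351\right) = 32269 \left(\left(-42 - 9 i\right) - 39351\right) = 32269 \left(-39393 - 9 i\right) = -1271172717 - 290421 i$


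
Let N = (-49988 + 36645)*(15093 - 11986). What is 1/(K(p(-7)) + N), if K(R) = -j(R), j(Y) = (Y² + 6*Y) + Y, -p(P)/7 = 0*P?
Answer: -1/41456701 ≈ -2.4122e-8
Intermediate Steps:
p(P) = 0 (p(P) = -0*P = -7*0 = 0)
j(Y) = Y² + 7*Y
N = -41456701 (N = -13343*3107 = -41456701)
K(R) = -R*(7 + R)
1/(K(p(-7)) + N) = 1/(-1*0*(7 + 0) - 41456701) = 1/(-1*0*7 - 41456701) = 1/(0 - 41456701) = 1/(-41456701) = -1/41456701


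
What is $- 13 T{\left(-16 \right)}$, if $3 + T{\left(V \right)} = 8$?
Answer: $-65$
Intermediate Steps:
$T{\left(V \right)} = 5$ ($T{\left(V \right)} = -3 + 8 = 5$)
$- 13 T{\left(-16 \right)} = \left(-13\right) 5 = -65$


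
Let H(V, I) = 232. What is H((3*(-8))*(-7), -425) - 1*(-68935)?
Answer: 69167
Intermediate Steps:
H((3*(-8))*(-7), -425) - 1*(-68935) = 232 - 1*(-68935) = 232 + 68935 = 69167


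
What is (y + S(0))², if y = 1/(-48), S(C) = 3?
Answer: 20449/2304 ≈ 8.8754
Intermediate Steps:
y = -1/48 ≈ -0.020833
(y + S(0))² = (-1/48 + 3)² = (143/48)² = 20449/2304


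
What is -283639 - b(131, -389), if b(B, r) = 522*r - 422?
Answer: -80159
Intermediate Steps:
b(B, r) = -422 + 522*r
-283639 - b(131, -389) = -283639 - (-422 + 522*(-389)) = -283639 - (-422 - 203058) = -283639 - 1*(-203480) = -283639 + 203480 = -80159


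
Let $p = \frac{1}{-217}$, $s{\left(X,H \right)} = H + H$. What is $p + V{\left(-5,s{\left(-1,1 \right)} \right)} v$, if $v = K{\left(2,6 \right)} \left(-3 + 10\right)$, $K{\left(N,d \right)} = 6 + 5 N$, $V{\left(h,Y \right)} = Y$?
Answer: $\frac{48607}{217} \approx 224.0$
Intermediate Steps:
$s{\left(X,H \right)} = 2 H$
$v = 112$ ($v = \left(6 + 5 \cdot 2\right) \left(-3 + 10\right) = \left(6 + 10\right) 7 = 16 \cdot 7 = 112$)
$p = - \frac{1}{217} \approx -0.0046083$
$p + V{\left(-5,s{\left(-1,1 \right)} \right)} v = - \frac{1}{217} + 2 \cdot 1 \cdot 112 = - \frac{1}{217} + 2 \cdot 112 = - \frac{1}{217} + 224 = \frac{48607}{217}$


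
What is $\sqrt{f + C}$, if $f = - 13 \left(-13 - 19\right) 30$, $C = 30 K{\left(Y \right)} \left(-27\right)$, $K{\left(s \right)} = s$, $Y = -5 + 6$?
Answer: $\sqrt{11670} \approx 108.03$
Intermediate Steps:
$Y = 1$
$C = -810$ ($C = 30 \cdot 1 \left(-27\right) = 30 \left(-27\right) = -810$)
$f = 12480$ ($f = - 13 \left(-13 - 19\right) 30 = \left(-13\right) \left(-32\right) 30 = 416 \cdot 30 = 12480$)
$\sqrt{f + C} = \sqrt{12480 - 810} = \sqrt{11670}$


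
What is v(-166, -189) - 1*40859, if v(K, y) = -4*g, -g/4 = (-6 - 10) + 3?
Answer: -41067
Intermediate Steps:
g = 52 (g = -4*((-6 - 10) + 3) = -4*(-16 + 3) = -4*(-13) = 52)
v(K, y) = -208 (v(K, y) = -4*52 = -208)
v(-166, -189) - 1*40859 = -208 - 1*40859 = -208 - 40859 = -41067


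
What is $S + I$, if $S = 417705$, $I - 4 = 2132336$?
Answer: $2550045$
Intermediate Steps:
$I = 2132340$ ($I = 4 + 2132336 = 2132340$)
$S + I = 417705 + 2132340 = 2550045$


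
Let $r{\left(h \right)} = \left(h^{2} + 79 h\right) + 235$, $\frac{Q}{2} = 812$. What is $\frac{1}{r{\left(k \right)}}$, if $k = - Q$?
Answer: $\frac{1}{2509315} \approx 3.9852 \cdot 10^{-7}$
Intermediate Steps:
$Q = 1624$ ($Q = 2 \cdot 812 = 1624$)
$k = -1624$ ($k = \left(-1\right) 1624 = -1624$)
$r{\left(h \right)} = 235 + h^{2} + 79 h$
$\frac{1}{r{\left(k \right)}} = \frac{1}{235 + \left(-1624\right)^{2} + 79 \left(-1624\right)} = \frac{1}{235 + 2637376 - 128296} = \frac{1}{2509315}$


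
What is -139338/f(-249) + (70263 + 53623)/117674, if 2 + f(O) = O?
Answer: 8213777599/14768087 ≈ 556.18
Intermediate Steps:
f(O) = -2 + O
-139338/f(-249) + (70263 + 53623)/117674 = -139338/(-2 - 249) + (70263 + 53623)/117674 = -139338/(-251) + 123886*(1/117674) = -139338*(-1/251) + 61943/58837 = 139338/251 + 61943/58837 = 8213777599/14768087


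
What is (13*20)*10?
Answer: 2600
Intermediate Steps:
(13*20)*10 = 260*10 = 2600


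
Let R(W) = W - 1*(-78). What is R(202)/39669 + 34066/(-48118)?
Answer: -95563651/136342353 ≈ -0.70091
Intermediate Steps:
R(W) = 78 + W (R(W) = W + 78 = 78 + W)
R(202)/39669 + 34066/(-48118) = (78 + 202)/39669 + 34066/(-48118) = 280*(1/39669) + 34066*(-1/48118) = 40/5667 - 17033/24059 = -95563651/136342353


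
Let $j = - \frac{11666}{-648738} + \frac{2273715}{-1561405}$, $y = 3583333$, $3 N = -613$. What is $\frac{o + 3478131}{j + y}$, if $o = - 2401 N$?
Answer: $\frac{402010170991341978}{362970975104494343} \approx 1.1076$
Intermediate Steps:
$N = - \frac{613}{3}$ ($N = \frac{1}{3} \left(-613\right) = - \frac{613}{3} \approx -204.33$)
$o = \frac{1471813}{3}$ ($o = \left(-2401\right) \left(- \frac{613}{3}\right) = \frac{1471813}{3} \approx 4.906 \cdot 10^{5}$)
$j = - \frac{145682997094}{101294275689}$ ($j = \left(-11666\right) \left(- \frac{1}{648738}\right) + 2273715 \left(- \frac{1}{1561405}\right) = \frac{5833}{324369} - \frac{454743}{312281} = - \frac{145682997094}{101294275689} \approx -1.4382$)
$\frac{o + 3478131}{j + y} = \frac{\frac{1471813}{3} + 3478131}{- \frac{145682997094}{101294275689} + 3583333} = \frac{11906206}{3 \cdot \frac{362970975104494343}{101294275689}} = \frac{11906206}{3} \cdot \frac{101294275689}{362970975104494343} = \frac{402010170991341978}{362970975104494343}$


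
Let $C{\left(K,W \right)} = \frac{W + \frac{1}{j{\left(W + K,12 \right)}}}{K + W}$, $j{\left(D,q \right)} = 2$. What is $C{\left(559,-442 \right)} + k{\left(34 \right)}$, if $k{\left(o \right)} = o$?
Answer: $\frac{7073}{234} \approx 30.227$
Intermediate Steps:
$C{\left(K,W \right)} = \frac{\frac{1}{2} + W}{K + W}$ ($C{\left(K,W \right)} = \frac{W + \frac{1}{2}}{K + W} = \frac{\frac{1}{2} + W}{K + W}$)
$C{\left(559,-442 \right)} + k{\left(34 \right)} = \frac{\frac{1}{2} - 442}{559 - 442} + 34 = \frac{1}{117} \left(- \frac{883}{2}\right) + 34 = - \frac{883}{234} + 34 = \frac{7073}{234}$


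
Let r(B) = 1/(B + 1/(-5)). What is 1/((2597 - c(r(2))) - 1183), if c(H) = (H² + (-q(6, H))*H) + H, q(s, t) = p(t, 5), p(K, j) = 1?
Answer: 81/114509 ≈ 0.00070737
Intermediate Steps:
q(s, t) = 1
r(B) = 1/(-⅕ + B) (r(B) = 1/(B - ⅕) = 1/(-⅕ + B))
c(H) = H² (c(H) = (H² + (-1*1)*H) + H = (H² - H) + H = H²)
1/((2597 - c(r(2))) - 1183) = 1/((2597 - (5/(-1 + 5*2))²) - 1183) = 1/((2597 - (5/(-1 + 10))²) - 1183) = 1/((2597 - (5/9)²) - 1183) = 1/((2597 - 1*25/81) - 1183) = 1/((2597 - 25/81) - 1183) = 1/(210332/81 - 1183) = 1/(114509/81) = 81/114509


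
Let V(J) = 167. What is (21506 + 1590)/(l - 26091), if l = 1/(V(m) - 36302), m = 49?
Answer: -417286980/471399143 ≈ -0.88521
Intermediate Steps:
l = -1/36135 (l = 1/(167 - 36302) = 1/(-36135) = -1/36135 ≈ -2.7674e-5)
(21506 + 1590)/(l - 26091) = (21506 + 1590)/(-1/36135 - 26091) = 23096/(-942798286/36135) = 23096*(-36135/942798286) = -417286980/471399143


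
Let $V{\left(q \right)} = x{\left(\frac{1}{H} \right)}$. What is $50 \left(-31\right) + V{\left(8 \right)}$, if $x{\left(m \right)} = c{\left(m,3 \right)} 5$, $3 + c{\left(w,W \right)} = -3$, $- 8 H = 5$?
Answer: $-1580$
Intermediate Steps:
$H = - \frac{5}{8}$ ($H = \left(- \frac{1}{8}\right) 5 = - \frac{5}{8} \approx -0.625$)
$c{\left(w,W \right)} = -6$ ($c{\left(w,W \right)} = -3 - 3 = -6$)
$x{\left(m \right)} = -30$ ($x{\left(m \right)} = \left(-6\right) 5 = -30$)
$V{\left(q \right)} = -30$
$50 \left(-31\right) + V{\left(8 \right)} = 50 \left(-31\right) - 30 = -1550 - 30 = -1580$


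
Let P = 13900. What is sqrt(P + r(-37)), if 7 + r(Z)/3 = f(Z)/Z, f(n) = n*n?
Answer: 2*sqrt(3442) ≈ 117.34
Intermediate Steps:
f(n) = n**2
r(Z) = -21 + 3*Z (r(Z) = -21 + 3*(Z**2/Z) = -21 + 3*Z)
sqrt(P + r(-37)) = sqrt(13900 + (-21 + 3*(-37))) = sqrt(13900 + (-21 - 111)) = sqrt(13900 - 132) = sqrt(13768) = 2*sqrt(3442)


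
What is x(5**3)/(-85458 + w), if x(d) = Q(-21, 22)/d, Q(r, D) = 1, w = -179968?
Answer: -1/33178250 ≈ -3.0140e-8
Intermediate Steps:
x(d) = 1/d
x(5**3)/(-85458 + w) = 1/((5**3)*(-85458 - 179968)) = 1/(125*(-265426)) = (1/125)*(-1/265426) = -1/33178250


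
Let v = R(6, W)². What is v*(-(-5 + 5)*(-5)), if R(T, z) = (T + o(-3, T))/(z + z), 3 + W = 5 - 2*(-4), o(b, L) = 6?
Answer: 0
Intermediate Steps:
W = 10 (W = -3 + (5 - 2*(-4)) = -3 + (5 + 8) = -3 + 13 = 10)
R(T, z) = (6 + T)/(2*z) (R(T, z) = (T + 6)/(z + z) = (6 + T)/((2*z)) = (6 + T)*(1/(2*z)) = (6 + T)/(2*z))
v = 9/25 (v = ((½)*(6 + 6)/10)² = ((½)*(⅒)*12)² = (⅗)² = 9/25 ≈ 0.36000)
v*(-(-5 + 5)*(-5)) = 9*(-(-5 + 5)*(-5))/25 = 9*(-1*0*(-5))/25 = 9*(0*(-5))/25 = (9/25)*0 = 0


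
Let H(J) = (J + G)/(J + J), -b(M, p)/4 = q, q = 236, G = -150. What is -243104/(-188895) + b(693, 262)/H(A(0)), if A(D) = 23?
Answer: 8233450688/23989665 ≈ 343.21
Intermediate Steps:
b(M, p) = -944 (b(M, p) = -4*236 = -944)
H(J) = (-150 + J)/(2*J) (H(J) = (J - 150)/(J + J) = (-150 + J)/((2*J)) = (-150 + J)*(1/(2*J)) = (-150 + J)/(2*J))
-243104/(-188895) + b(693, 262)/H(A(0)) = -243104/(-188895) - 944*46/(-150 + 23) = -243104*(-1/188895) - 944/((½)*(1/23)*(-127)) = 243104/188895 - 944/(-127/46) = 243104/188895 - 944*(-46/127) = 243104/188895 + 43424/127 = 8233450688/23989665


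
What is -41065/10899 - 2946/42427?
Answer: -253481887/66058839 ≈ -3.8372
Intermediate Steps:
-41065/10899 - 2946/42427 = -253481887/66058839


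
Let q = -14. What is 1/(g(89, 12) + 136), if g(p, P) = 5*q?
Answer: 1/66 ≈ 0.015152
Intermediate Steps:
g(p, P) = -70 (g(p, P) = 5*(-14) = -70)
1/(g(89, 12) + 136) = 1/(-70 + 136) = 1/66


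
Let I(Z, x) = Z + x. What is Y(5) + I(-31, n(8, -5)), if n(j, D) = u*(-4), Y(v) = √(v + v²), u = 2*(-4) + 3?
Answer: -11 + √30 ≈ -5.5228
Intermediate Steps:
u = -5 (u = -8 + 3 = -5)
n(j, D) = 20 (n(j, D) = -5*(-4) = 20)
Y(5) + I(-31, n(8, -5)) = √(5*(1 + 5)) + (-31 + 20) = √(5*6) - 11 = √30 - 11 = -11 + √30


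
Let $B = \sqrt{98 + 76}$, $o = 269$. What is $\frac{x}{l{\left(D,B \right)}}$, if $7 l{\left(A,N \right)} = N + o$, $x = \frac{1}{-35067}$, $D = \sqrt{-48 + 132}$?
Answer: $- \frac{1883}{2531381529} + \frac{7 \sqrt{174}}{2531381529} \approx -7.0739 \cdot 10^{-7}$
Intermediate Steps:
$D = 2 \sqrt{21}$ ($D = \sqrt{84} = 2 \sqrt{21} \approx 9.1651$)
$x = - \frac{1}{35067} \approx -2.8517 \cdot 10^{-5}$
$B = \sqrt{174} \approx 13.191$
$l{\left(A,N \right)} = \frac{269}{7} + \frac{N}{7}$ ($l{\left(A,N \right)} = \frac{N + 269}{7} = \frac{269 + N}{7} = \frac{269}{7} + \frac{N}{7}$)
$\frac{x}{l{\left(D,B \right)}} = - \frac{1}{35067 \left(\frac{269}{7} + \frac{\sqrt{174}}{7}\right)}$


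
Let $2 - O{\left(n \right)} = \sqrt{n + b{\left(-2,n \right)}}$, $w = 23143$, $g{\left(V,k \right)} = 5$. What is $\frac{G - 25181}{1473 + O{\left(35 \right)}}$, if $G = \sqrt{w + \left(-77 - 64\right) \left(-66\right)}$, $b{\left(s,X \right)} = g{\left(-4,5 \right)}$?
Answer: $- \frac{7428395}{435117} - \frac{50362 \sqrt{10}}{2175585} + \frac{2 \sqrt{324490}}{2175585} + \frac{295 \sqrt{32449}}{435117} \approx -17.023$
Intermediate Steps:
$b{\left(s,X \right)} = 5$
$O{\left(n \right)} = 2 - \sqrt{5 + n}$ ($O{\left(n \right)} = 2 - \sqrt{n + 5} = 2 - \sqrt{5 + n}$)
$G = \sqrt{32449}$ ($G = \sqrt{23143 + \left(-77 - 64\right) \left(-66\right)} = \sqrt{23143 - -9306} = \sqrt{23143 + 9306} = \sqrt{32449} \approx 180.14$)
$\frac{G - 25181}{1473 + O{\left(35 \right)}} = \frac{\sqrt{32449} - 25181}{1473 + \left(2 - \sqrt{5 + 35}\right)} = \frac{-25181 + \sqrt{32449}}{1473 + \left(2 - \sqrt{40}\right)} = \frac{-25181 + \sqrt{32449}}{1473 + \left(2 - 2 \sqrt{10}\right)} = \frac{-25181 + \sqrt{32449}}{1475 - 2 \sqrt{10}}$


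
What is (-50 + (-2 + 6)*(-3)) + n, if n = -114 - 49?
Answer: -225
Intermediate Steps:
n = -163
(-50 + (-2 + 6)*(-3)) + n = (-50 + (-2 + 6)*(-3)) - 163 = (-50 + 4*(-3)) - 163 = (-50 - 12) - 163 = -62 - 163 = -225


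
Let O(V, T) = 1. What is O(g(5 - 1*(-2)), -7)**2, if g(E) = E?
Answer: 1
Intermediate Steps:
O(g(5 - 1*(-2)), -7)**2 = 1**2 = 1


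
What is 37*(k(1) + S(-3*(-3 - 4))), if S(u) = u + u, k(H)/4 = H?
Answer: 1702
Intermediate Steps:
k(H) = 4*H
S(u) = 2*u
37*(k(1) + S(-3*(-3 - 4))) = 37*(4*1 + 2*(-3*(-3 - 4))) = 37*(4 + 2*(-3*(-7))) = 37*(4 + 2*21) = 37*(4 + 42) = 37*46 = 1702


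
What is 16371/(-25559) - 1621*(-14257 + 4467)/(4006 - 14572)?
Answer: -202891913398/135028197 ≈ -1502.6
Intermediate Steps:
16371/(-25559) - 1621*(-14257 + 4467)/(4006 - 14572) = 16371*(-1/25559) - 1621/((-10566/(-9790))) = -16371/25559 - 1621/((-10566*(-1/9790))) = -16371/25559 - 1621/5283/4895 = -16371/25559 - 1621*4895/5283 = -16371/25559 - 7934795/5283 = -202891913398/135028197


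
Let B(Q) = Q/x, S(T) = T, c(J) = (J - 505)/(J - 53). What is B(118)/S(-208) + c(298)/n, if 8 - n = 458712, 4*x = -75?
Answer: 663096997/21914583600 ≈ 0.030258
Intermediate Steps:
x = -75/4 (x = (1/4)*(-75) = -75/4 ≈ -18.750)
c(J) = (-505 + J)/(-53 + J)
n = -458704 (n = 8 - 1*458712 = 8 - 458712 = -458704)
B(Q) = -4*Q/75 (B(Q) = Q/(-75/4) = Q*(-4/75) = -4*Q/75)
B(118)/S(-208) + c(298)/n = -4/75*118/(-208) + ((-505 + 298)/(-53 + 298))/(-458704) = -472/75*(-1/208) + (-207/245)*(-1/458704) = 59/1950 + ((1/245)*(-207))*(-1/458704) = 59/1950 - 207/245*(-1/458704) = 59/1950 + 207/112382480 = 663096997/21914583600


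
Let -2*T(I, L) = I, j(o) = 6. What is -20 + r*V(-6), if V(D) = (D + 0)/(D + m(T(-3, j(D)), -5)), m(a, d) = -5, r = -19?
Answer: -334/11 ≈ -30.364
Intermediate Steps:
T(I, L) = -I/2
V(D) = D/(-5 + D) (V(D) = (D + 0)/(D - 5) = D/(-5 + D))
-20 + r*V(-6) = -20 - (-114)/(-5 - 6) = -20 - (-114)/(-11) = -20 - (-114)*(-1)/11 = -20 - 19*6/11 = -20 - 114/11 = -334/11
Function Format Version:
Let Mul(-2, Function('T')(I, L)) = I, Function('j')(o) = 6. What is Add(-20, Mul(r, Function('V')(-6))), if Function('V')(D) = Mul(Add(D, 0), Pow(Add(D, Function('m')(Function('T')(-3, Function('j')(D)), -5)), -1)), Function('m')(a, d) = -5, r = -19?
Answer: Rational(-334, 11) ≈ -30.364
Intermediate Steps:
Function('T')(I, L) = Mul(Rational(-1, 2), I)
Function('V')(D) = Mul(D, Pow(Add(-5, D), -1)) (Function('V')(D) = Mul(Add(D, 0), Pow(Add(D, -5), -1)) = Mul(D, Pow(Add(-5, D), -1)))
Add(-20, Mul(r, Function('V')(-6))) = Add(-20, Mul(-19, Mul(-6, Pow(Add(-5, -6), -1)))) = Add(-20, Mul(-19, Mul(-6, Pow(-11, -1)))) = Add(-20, Mul(-19, Mul(-6, Rational(-1, 11)))) = Add(-20, Mul(-19, Rational(6, 11))) = Add(-20, Rational(-114, 11)) = Rational(-334, 11)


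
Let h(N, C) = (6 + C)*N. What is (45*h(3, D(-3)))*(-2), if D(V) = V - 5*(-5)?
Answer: -7560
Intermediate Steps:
D(V) = 25 + V (D(V) = V + 25 = 25 + V)
h(N, C) = N*(6 + C)
(45*h(3, D(-3)))*(-2) = (45*(3*(6 + (25 - 3))))*(-2) = (45*(3*(6 + 22)))*(-2) = (45*(3*28))*(-2) = (45*84)*(-2) = 3780*(-2) = -7560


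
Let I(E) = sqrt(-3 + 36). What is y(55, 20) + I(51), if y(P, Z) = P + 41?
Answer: 96 + sqrt(33) ≈ 101.74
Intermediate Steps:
I(E) = sqrt(33)
y(P, Z) = 41 + P
y(55, 20) + I(51) = (41 + 55) + sqrt(33) = 96 + sqrt(33)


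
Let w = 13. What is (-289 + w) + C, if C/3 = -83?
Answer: -525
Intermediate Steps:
C = -249 (C = 3*(-83) = -249)
(-289 + w) + C = (-289 + 13) - 249 = -276 - 249 = -525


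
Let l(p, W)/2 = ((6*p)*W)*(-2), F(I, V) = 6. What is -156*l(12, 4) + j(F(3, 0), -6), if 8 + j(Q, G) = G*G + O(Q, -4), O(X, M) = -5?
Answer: 179735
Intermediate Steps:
j(Q, G) = -13 + G² (j(Q, G) = -8 + (G*G - 5) = -8 + (G² - 5) = -8 + (-5 + G²) = -13 + G²)
l(p, W) = -24*W*p (l(p, W) = 2*(((6*p)*W)*(-2)) = 2*((6*W*p)*(-2)) = 2*(-12*W*p) = -24*W*p)
-156*l(12, 4) + j(F(3, 0), -6) = -(-3744)*4*12 + (-13 + (-6)²) = -156*(-1152) + (-13 + 36) = 179712 + 23 = 179735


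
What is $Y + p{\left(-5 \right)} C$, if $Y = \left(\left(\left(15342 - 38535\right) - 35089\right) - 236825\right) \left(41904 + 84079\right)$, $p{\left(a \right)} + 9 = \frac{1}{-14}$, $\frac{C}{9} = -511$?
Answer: $- \frac{74356846923}{2} \approx -3.7178 \cdot 10^{10}$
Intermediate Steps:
$C = -4599$ ($C = 9 \left(-511\right) = -4599$)
$p{\left(a \right)} = - \frac{127}{14}$ ($p{\left(a \right)} = -9 + \frac{1}{-14} = -9 - \frac{1}{14} = - \frac{127}{14}$)
$Y = -37178465181$ ($Y = \left(\left(-23193 - 35089\right) - 236825\right) 125983 = \left(-58282 - 236825\right) 125983 = \left(-295107\right) 125983 = -37178465181$)
$Y + p{\left(-5 \right)} C = -37178465181 - - \frac{83439}{2} = -37178465181 + \frac{83439}{2} = - \frac{74356846923}{2}$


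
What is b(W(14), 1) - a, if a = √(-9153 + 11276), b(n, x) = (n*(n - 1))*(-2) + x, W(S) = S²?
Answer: -76439 - √2123 ≈ -76485.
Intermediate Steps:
b(n, x) = x - 2*n*(-1 + n) (b(n, x) = (n*(-1 + n))*(-2) + x = -2*n*(-1 + n) + x = x - 2*n*(-1 + n))
a = √2123 ≈ 46.076
b(W(14), 1) - a = (1 - 2*(14²)² + 2*14²) - √2123 = (1 - 2*196² + 2*196) - √2123 = (1 - 2*38416 + 392) - √2123 = (1 - 76832 + 392) - √2123 = -76439 - √2123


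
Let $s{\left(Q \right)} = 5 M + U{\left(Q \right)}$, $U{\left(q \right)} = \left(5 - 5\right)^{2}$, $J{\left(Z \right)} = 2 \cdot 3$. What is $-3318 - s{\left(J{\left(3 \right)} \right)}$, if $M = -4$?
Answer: $-3298$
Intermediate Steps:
$J{\left(Z \right)} = 6$
$U{\left(q \right)} = 0$ ($U{\left(q \right)} = 0^{2} = 0$)
$s{\left(Q \right)} = -20$ ($s{\left(Q \right)} = 5 \left(-4\right) + 0 = -20 + 0 = -20$)
$-3318 - s{\left(J{\left(3 \right)} \right)} = -3318 - -20 = -3318 + 20 = -3298$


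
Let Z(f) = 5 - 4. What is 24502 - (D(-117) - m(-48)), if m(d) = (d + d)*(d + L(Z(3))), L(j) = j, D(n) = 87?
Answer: 28927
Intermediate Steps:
Z(f) = 1
m(d) = 2*d*(1 + d) (m(d) = (d + d)*(d + 1) = (2*d)*(1 + d) = 2*d*(1 + d))
24502 - (D(-117) - m(-48)) = 24502 - (87 - 2*(-48)*(1 - 48)) = 24502 - (87 - 2*(-48)*(-47)) = 24502 - (87 - 1*4512) = 24502 - (87 - 4512) = 24502 - 1*(-4425) = 24502 + 4425 = 28927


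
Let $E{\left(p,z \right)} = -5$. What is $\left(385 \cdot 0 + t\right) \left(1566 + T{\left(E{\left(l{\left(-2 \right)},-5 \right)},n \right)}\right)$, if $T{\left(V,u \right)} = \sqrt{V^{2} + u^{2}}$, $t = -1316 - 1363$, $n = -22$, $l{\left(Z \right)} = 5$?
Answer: $-4195314 - 2679 \sqrt{509} \approx -4.2558 \cdot 10^{6}$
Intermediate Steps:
$t = -2679$ ($t = -1316 - 1363 = -2679$)
$\left(385 \cdot 0 + t\right) \left(1566 + T{\left(E{\left(l{\left(-2 \right)},-5 \right)},n \right)}\right) = \left(385 \cdot 0 - 2679\right) \left(1566 + \sqrt{\left(-5\right)^{2} + \left(-22\right)^{2}}\right) = \left(0 - 2679\right) \left(1566 + \sqrt{25 + 484}\right) = - 2679 \left(1566 + \sqrt{509}\right) = -4195314 - 2679 \sqrt{509}$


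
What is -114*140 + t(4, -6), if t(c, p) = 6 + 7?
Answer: -15947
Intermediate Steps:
t(c, p) = 13
-114*140 + t(4, -6) = -114*140 + 13 = -15960 + 13 = -15947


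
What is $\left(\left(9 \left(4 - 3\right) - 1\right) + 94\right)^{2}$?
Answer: $10404$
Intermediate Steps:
$\left(\left(9 \left(4 - 3\right) - 1\right) + 94\right)^{2} = \left(\left(9 \cdot 1 - 1\right) + 94\right)^{2} = \left(\left(9 - 1\right) + 94\right)^{2} = \left(8 + 94\right)^{2} = 102^{2} = 10404$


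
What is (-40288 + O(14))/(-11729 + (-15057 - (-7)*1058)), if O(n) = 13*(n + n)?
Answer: 3327/1615 ≈ 2.0601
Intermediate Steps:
O(n) = 26*n (O(n) = 13*(2*n) = 26*n)
(-40288 + O(14))/(-11729 + (-15057 - (-7)*1058)) = (-40288 + 26*14)/(-11729 + (-15057 - (-7)*1058)) = (-40288 + 364)/(-11729 + (-15057 - 1*(-7406))) = -39924/(-11729 + (-15057 + 7406)) = -39924/(-11729 - 7651) = -39924/(-19380) = -39924*(-1/19380) = 3327/1615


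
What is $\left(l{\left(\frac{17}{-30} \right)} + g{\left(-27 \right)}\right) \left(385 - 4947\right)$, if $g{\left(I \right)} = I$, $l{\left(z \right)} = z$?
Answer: $\frac{1886387}{15} \approx 1.2576 \cdot 10^{5}$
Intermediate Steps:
$\left(l{\left(\frac{17}{-30} \right)} + g{\left(-27 \right)}\right) \left(385 - 4947\right) = \left(\frac{17}{-30} - 27\right) \left(385 - 4947\right) = \left(17 \left(- \frac{1}{30}\right) - 27\right) \left(-4562\right) = \left(- \frac{17}{30} - 27\right) \left(-4562\right) = \left(- \frac{827}{30}\right) \left(-4562\right) = \frac{1886387}{15}$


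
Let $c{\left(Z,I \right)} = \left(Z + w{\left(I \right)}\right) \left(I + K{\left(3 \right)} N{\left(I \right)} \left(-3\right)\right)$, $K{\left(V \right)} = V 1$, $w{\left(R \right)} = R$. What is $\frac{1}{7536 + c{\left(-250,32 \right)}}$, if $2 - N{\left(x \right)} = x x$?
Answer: $- \frac{1}{2004604} \approx -4.9885 \cdot 10^{-7}$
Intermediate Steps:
$N{\left(x \right)} = 2 - x^{2}$ ($N{\left(x \right)} = 2 - x x = 2 - x^{2}$)
$K{\left(V \right)} = V$
$c{\left(Z,I \right)} = \left(I + Z\right) \left(-18 + I + 9 I^{2}\right)$ ($c{\left(Z,I \right)} = \left(Z + I\right) \left(I + 3 \left(2 - I^{2}\right) \left(-3\right)\right) = \left(I + Z\right) \left(I + \left(6 - 3 I^{2}\right) \left(-3\right)\right) = \left(I + Z\right) \left(I + \left(-18 + 9 I^{2}\right)\right) = \left(I + Z\right) \left(-18 + I + 9 I^{2}\right)$)
$\frac{1}{7536 + c{\left(-250,32 \right)}} = \frac{1}{7536 + \left(32^{2} + 32 \left(-250\right) + 9 \cdot 32 \left(-2 + 32^{2}\right) + 9 \left(-250\right) \left(-2 + 32^{2}\right)\right)} = \frac{1}{7536 + \left(1024 - 8000 + 9 \cdot 32 \left(-2 + 1024\right) + 9 \left(-250\right) \left(-2 + 1024\right)\right)} = \frac{1}{7536 + \left(1024 - 8000 + 9 \cdot 32 \cdot 1022 + 9 \left(-250\right) 1022\right)} = \frac{1}{7536 + \left(1024 - 8000 + 294336 - 2299500\right)} = \frac{1}{7536 - 2012140} = \frac{1}{-2004604} = - \frac{1}{2004604}$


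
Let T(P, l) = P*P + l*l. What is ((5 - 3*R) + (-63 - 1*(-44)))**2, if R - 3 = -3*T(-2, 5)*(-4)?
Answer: 1138489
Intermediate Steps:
T(P, l) = P**2 + l**2
R = 351 (R = 3 - 3*((-2)**2 + 5**2)*(-4) = 3 - 3*(4 + 25)*(-4) = 3 - 3*29*(-4) = 3 - 87*(-4) = 3 + 348 = 351)
((5 - 3*R) + (-63 - 1*(-44)))**2 = ((5 - 3*351) + (-63 - 1*(-44)))**2 = ((5 - 1053) + (-63 + 44))**2 = (-1048 - 19)**2 = (-1067)**2 = 1138489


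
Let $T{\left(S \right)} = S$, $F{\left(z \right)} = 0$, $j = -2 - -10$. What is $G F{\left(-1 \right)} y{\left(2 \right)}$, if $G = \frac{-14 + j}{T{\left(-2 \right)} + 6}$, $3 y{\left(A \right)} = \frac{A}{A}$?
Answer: $0$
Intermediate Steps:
$j = 8$ ($j = -2 + 10 = 8$)
$y{\left(A \right)} = \frac{1}{3}$ ($y{\left(A \right)} = \frac{A \frac{1}{A}}{3} = \frac{1}{3} \cdot 1 = \frac{1}{3}$)
$G = - \frac{3}{2}$ ($G = \frac{-14 + 8}{-2 + 6} = - \frac{6}{4} = \left(-6\right) \frac{1}{4} = - \frac{3}{2} \approx -1.5$)
$G F{\left(-1 \right)} y{\left(2 \right)} = \left(- \frac{3}{2}\right) 0 \cdot \frac{1}{3} = 0 \cdot \frac{1}{3} = 0$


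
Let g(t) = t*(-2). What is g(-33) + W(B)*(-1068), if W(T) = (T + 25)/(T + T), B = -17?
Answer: 5394/17 ≈ 317.29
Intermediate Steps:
g(t) = -2*t
W(T) = (25 + T)/(2*T) (W(T) = (25 + T)/((2*T)) = (25 + T)*(1/(2*T)) = (25 + T)/(2*T))
g(-33) + W(B)*(-1068) = -2*(-33) + ((½)*(25 - 17)/(-17))*(-1068) = 66 + ((½)*(-1/17)*8)*(-1068) = 66 - 4/17*(-1068) = 66 + 4272/17 = 5394/17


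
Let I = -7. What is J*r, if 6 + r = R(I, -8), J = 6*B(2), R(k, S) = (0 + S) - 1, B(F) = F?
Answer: -180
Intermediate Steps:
R(k, S) = -1 + S (R(k, S) = S - 1 = -1 + S)
J = 12 (J = 6*2 = 12)
r = -15 (r = -6 + (-1 - 8) = -6 - 9 = -15)
J*r = 12*(-15) = -180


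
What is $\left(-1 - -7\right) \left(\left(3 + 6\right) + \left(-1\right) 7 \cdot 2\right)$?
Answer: $-30$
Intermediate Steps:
$\left(-1 - -7\right) \left(\left(3 + 6\right) + \left(-1\right) 7 \cdot 2\right) = \left(-1 + 7\right) \left(9 - 14\right) = 6 \left(9 - 14\right) = 6 \left(-5\right) = -30$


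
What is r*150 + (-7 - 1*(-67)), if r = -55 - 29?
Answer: -12540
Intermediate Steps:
r = -84
r*150 + (-7 - 1*(-67)) = -84*150 + (-7 - 1*(-67)) = -12600 + (-7 + 67) = -12600 + 60 = -12540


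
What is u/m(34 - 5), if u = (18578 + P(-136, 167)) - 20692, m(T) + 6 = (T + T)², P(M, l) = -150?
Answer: -1132/1679 ≈ -0.67421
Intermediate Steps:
m(T) = -6 + 4*T² (m(T) = -6 + (T + T)² = -6 + (2*T)² = -6 + 4*T²)
u = -2264 (u = (18578 - 150) - 20692 = 18428 - 20692 = -2264)
u/m(34 - 5) = -2264/(-6 + 4*(34 - 5)²) = -2264/(-6 + 4*29²) = -2264/(-6 + 4*841) = -2264/(-6 + 3364) = -2264/3358 = -2264*1/3358 = -1132/1679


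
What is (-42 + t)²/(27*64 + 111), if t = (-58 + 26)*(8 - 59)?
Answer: 842700/613 ≈ 1374.7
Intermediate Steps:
t = 1632 (t = -32*(-51) = 1632)
(-42 + t)²/(27*64 + 111) = (-42 + 1632)²/(27*64 + 111) = 1590²/(1728 + 111) = 2528100/1839 = 2528100*(1/1839) = 842700/613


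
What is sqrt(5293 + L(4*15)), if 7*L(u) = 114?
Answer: sqrt(260155)/7 ≈ 72.865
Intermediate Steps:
L(u) = 114/7 (L(u) = (1/7)*114 = 114/7)
sqrt(5293 + L(4*15)) = sqrt(5293 + 114/7) = sqrt(37165/7) = sqrt(260155)/7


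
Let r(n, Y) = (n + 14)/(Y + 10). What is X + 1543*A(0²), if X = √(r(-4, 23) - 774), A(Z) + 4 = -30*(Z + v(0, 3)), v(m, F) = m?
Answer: -6172 + 2*I*√210639/33 ≈ -6172.0 + 27.815*I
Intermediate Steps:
A(Z) = -4 - 30*Z (A(Z) = -4 - 30*(Z + 0) = -4 - 30*Z)
r(n, Y) = (14 + n)/(10 + Y)
X = 2*I*√210639/33 (X = √((14 - 4)/(10 + 23) - 774) = √(10/33 - 774) = √(-25532/33) = 2*I*√210639/33 ≈ 27.815*I)
X + 1543*A(0²) = 2*I*√210639/33 + 1543*(-4 - 30*0²) = 2*I*√210639/33 + 1543*(-4 - 30*0) = 2*I*√210639/33 + 1543*(-4 + 0) = 2*I*√210639/33 + 1543*(-4) = 2*I*√210639/33 - 6172 = -6172 + 2*I*√210639/33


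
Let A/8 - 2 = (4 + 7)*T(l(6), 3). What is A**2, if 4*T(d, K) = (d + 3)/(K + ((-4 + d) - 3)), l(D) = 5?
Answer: 36864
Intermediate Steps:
T(d, K) = (3 + d)/(4*(-7 + K + d)) (T(d, K) = ((d + 3)/(K + ((-4 + d) - 3)))/4 = ((3 + d)/(K + (-7 + d)))/4 = ((3 + d)/(-7 + K + d))/4 = (3 + d)/(4*(-7 + K + d)))
A = 192 (A = 16 + 8*((4 + 7)*((3 + 5)/(4*(-7 + 3 + 5)))) = 16 + 8*(11*((1/4)*8/1)) = 16 + 8*(11*((1/4)*1*8)) = 16 + 8*(11*2) = 16 + 8*22 = 16 + 176 = 192)
A**2 = 192**2 = 36864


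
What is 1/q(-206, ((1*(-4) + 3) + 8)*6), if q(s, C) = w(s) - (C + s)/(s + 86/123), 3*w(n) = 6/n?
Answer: -650239/525742 ≈ -1.2368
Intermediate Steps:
w(n) = 2/n (w(n) = (6/n)/3 = 2/n)
q(s, C) = 2/s - (C + s)/(86/123 + s) (q(s, C) = 2/s - (C + s)/(s + 86/123) = 2/s - (C + s)/(86/123 + s))
1/q(-206, ((1*(-4) + 3) + 8)*6) = 1/((172 - 123*(-206)*(-2 + ((1*(-4) + 3) + 8)*6 - 206))/((-206)*(86 + 123*(-206)))) = 1/(-(172 - 123*(-206)*(-2 + ((-4 + 3) + 8)*6 - 206))/(206*(86 - 25338))) = 1/(-1/206*(172 - 123*(-206)*(-2 + (-1 + 8)*6 - 206))/(-25252)) = 1/(-1/206*(-1/25252)*(172 - 123*(-206)*(-2 + 7*6 - 206))) = 1/(-1/206*(-1/25252)*(172 - 123*(-206)*(-2 + 42 - 206))) = 1/(-1/206*(-1/25252)*(172 - 123*(-206)*(-166))) = 1/(-1/206*(-1/25252)*(172 - 4206108)) = 1/(-1/206*(-1/25252)*(-4205936)) = 1/(-525742/650239) = -650239/525742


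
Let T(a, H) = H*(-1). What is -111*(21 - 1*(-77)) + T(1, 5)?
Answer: -10883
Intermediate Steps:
T(a, H) = -H
-111*(21 - 1*(-77)) + T(1, 5) = -111*(21 - 1*(-77)) - 1*5 = -111*(21 + 77) - 5 = -111*98 - 5 = -10878 - 5 = -10883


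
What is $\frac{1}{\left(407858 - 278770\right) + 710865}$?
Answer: $\frac{1}{839953} \approx 1.1905 \cdot 10^{-6}$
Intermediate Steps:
$\frac{1}{\left(407858 - 278770\right) + 710865} = \frac{1}{129088 + 710865} = \frac{1}{839953}$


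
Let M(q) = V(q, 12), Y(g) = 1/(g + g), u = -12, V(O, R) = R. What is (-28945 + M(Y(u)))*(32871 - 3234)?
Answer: -857487321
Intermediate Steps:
Y(g) = 1/(2*g)
M(q) = 12
(-28945 + M(Y(u)))*(32871 - 3234) = (-28945 + 12)*(32871 - 3234) = -28933*29637 = -857487321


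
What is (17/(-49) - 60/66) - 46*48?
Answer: -1190789/539 ≈ -2209.3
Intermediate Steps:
(17/(-49) - 60/66) - 46*48 = (17*(-1/49) - 60*1/66) - 2208 = (-17/49 - 10/11) - 2208 = -677/539 - 2208 = -1190789/539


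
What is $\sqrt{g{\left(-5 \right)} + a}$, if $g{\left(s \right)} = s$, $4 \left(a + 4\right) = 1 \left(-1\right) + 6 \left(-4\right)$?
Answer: $\frac{i \sqrt{61}}{2} \approx 3.9051 i$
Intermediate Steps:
$a = - \frac{41}{4}$ ($a = -4 + \frac{1 \left(-1\right) + 6 \left(-4\right)}{4} = -4 + \frac{-1 - 24}{4} = -4 + \frac{1}{4} \left(-25\right) = -4 - \frac{25}{4} = - \frac{41}{4} \approx -10.25$)
$\sqrt{g{\left(-5 \right)} + a} = \sqrt{-5 - \frac{41}{4}} = \sqrt{- \frac{61}{4}} = \frac{i \sqrt{61}}{2}$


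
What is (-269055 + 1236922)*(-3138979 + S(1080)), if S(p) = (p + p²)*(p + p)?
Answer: 2437687074557807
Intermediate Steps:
S(p) = 2*p*(p + p²) (S(p) = (p + p²)*(2*p) = 2*p*(p + p²))
(-269055 + 1236922)*(-3138979 + S(1080)) = (-269055 + 1236922)*(-3138979 + 2*1080²*(1 + 1080)) = 967867*(-3138979 + 2*1166400*1081) = 967867*(-3138979 + 2521756800) = 967867*2518617821 = 2437687074557807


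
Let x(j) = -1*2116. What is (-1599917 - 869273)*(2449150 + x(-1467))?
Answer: -6042191882460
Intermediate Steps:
x(j) = -2116
(-1599917 - 869273)*(2449150 + x(-1467)) = (-1599917 - 869273)*(2449150 - 2116) = -2469190*2447034 = -6042191882460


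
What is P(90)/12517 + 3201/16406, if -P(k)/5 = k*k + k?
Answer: -631758783/205353902 ≈ -3.0764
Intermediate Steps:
P(k) = -5*k - 5*k**2 (P(k) = -5*(k*k + k) = -5*(k**2 + k) = -5*(k + k**2) = -5*k - 5*k**2)
P(90)/12517 + 3201/16406 = -5*90*(1 + 90)/12517 + 3201/16406 = -5*90*91*(1/12517) + 3201*(1/16406) = -40950*1/12517 + 3201/16406 = -40950/12517 + 3201/16406 = -631758783/205353902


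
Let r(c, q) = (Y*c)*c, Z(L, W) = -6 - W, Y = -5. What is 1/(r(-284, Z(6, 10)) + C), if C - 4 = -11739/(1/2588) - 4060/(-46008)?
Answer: -11502/354075358601 ≈ -3.2485e-8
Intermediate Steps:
r(c, q) = -5*c² (r(c, q) = (-5*c)*c = -5*c²)
C = -349436832041/11502 (C = 4 + (-11739/(1/2588) - 4060/(-46008)) = 4 + (-11739/1/2588 - 4060*(-1/46008)) = 4 + (-11739*2588 + 1015/11502) = 4 + (-30380532 + 1015/11502) = 4 - 349436878049/11502 = -349436832041/11502 ≈ -3.0381e+7)
1/(r(-284, Z(6, 10)) + C) = 1/(-5*(-284)² - 349436832041/11502) = 1/(-5*80656 - 349436832041/11502) = 1/(-403280 - 349436832041/11502) = 1/(-354075358601/11502) = -11502/354075358601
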